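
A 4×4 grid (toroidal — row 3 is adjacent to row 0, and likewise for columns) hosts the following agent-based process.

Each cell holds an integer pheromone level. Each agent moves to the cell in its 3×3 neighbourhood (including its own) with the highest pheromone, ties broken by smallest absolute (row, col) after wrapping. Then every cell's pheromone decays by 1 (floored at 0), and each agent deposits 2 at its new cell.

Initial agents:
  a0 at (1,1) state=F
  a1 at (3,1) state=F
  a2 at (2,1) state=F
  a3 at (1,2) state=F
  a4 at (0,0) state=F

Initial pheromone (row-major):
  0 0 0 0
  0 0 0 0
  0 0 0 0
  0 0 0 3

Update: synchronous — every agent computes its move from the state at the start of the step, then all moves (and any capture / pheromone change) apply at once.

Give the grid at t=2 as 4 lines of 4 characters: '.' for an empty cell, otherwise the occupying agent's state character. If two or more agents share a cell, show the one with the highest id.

F...
....
....
....

t=1: a0@(0,0) a1@(0,0) a2@(1,0) a3@(0,1) a4@(3,3) | pheromone: 4 2 0 0 / 2 0 0 0 / 0 0 0 0 / 0 0 0 4
t=2: a0@(0,0) a1@(0,0) a2@(0,0) a3@(0,0) a4@(0,0) | pheromone: 13 1 0 0 / 1 0 0 0 / 0 0 0 0 / 0 0 0 3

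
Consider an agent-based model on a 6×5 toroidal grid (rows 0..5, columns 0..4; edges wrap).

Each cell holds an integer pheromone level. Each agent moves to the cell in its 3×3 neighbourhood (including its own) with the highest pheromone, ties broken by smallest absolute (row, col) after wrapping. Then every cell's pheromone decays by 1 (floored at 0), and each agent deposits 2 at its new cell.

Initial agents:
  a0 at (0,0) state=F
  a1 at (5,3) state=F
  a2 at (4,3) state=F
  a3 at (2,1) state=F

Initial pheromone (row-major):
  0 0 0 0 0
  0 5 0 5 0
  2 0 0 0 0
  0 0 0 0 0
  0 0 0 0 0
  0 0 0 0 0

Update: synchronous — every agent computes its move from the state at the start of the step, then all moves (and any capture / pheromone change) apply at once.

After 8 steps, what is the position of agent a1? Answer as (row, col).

(1, 1)

t=1: a0@(1,1) a1@(0,2) a2@(3,2) a3@(1,1) | pheromone: 0 0 2 0 0 / 0 8 0 4 0 / 1 0 0 0 0 / 0 0 2 0 0 / 0 0 0 0 0 / 0 0 0 0 0
t=2: a0@(1,1) a1@(1,1) a2@(3,2) a3@(1,1) | pheromone: 0 0 1 0 0 / 0 13 0 3 0 / 0 0 0 0 0 / 0 0 3 0 0 / 0 0 0 0 0 / 0 0 0 0 0
t=3: a0@(1,1) a1@(1,1) a2@(3,2) a3@(1,1) | pheromone: 0 0 0 0 0 / 0 18 0 2 0 / 0 0 0 0 0 / 0 0 4 0 0 / 0 0 0 0 0 / 0 0 0 0 0
t=4: a0@(1,1) a1@(1,1) a2@(3,2) a3@(1,1) | pheromone: 0 0 0 0 0 / 0 23 0 1 0 / 0 0 0 0 0 / 0 0 5 0 0 / 0 0 0 0 0 / 0 0 0 0 0
t=5: a0@(1,1) a1@(1,1) a2@(3,2) a3@(1,1) | pheromone: 0 0 0 0 0 / 0 28 0 0 0 / 0 0 0 0 0 / 0 0 6 0 0 / 0 0 0 0 0 / 0 0 0 0 0
t=6: a0@(1,1) a1@(1,1) a2@(3,2) a3@(1,1) | pheromone: 0 0 0 0 0 / 0 33 0 0 0 / 0 0 0 0 0 / 0 0 7 0 0 / 0 0 0 0 0 / 0 0 0 0 0
t=7: a0@(1,1) a1@(1,1) a2@(3,2) a3@(1,1) | pheromone: 0 0 0 0 0 / 0 38 0 0 0 / 0 0 0 0 0 / 0 0 8 0 0 / 0 0 0 0 0 / 0 0 0 0 0
t=8: a0@(1,1) a1@(1,1) a2@(3,2) a3@(1,1) | pheromone: 0 0 0 0 0 / 0 43 0 0 0 / 0 0 0 0 0 / 0 0 9 0 0 / 0 0 0 0 0 / 0 0 0 0 0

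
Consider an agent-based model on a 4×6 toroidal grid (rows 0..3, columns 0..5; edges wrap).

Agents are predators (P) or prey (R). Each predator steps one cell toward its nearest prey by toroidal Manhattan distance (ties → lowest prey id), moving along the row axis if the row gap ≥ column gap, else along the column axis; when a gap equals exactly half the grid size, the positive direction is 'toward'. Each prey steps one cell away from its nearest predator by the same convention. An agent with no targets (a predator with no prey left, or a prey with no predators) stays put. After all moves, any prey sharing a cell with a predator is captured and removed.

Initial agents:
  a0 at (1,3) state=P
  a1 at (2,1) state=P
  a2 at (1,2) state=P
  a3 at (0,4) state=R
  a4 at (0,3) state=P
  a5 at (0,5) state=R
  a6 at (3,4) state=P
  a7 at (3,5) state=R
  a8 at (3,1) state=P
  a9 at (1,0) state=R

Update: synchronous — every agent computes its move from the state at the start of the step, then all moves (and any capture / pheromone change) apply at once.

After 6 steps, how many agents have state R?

2

t=1: a0@(0,3):P a1@(1,1):P a2@(1,1):P a3@(0,5):R a4@(0,4):P a5@(0,0):R a6@(0,4):P a8@(3,0):P a9@(0,0):R
t=2: a0@(0,4):P a1@(0,1):P a2@(0,1):P a4@(0,5):P a5@(1,0):R a6@(0,5):P a8@(0,0):P a9@(1,0):R
t=3: a0@(0,5):P a1@(1,1):P a2@(1,1):P a4@(1,5):P a5@(2,0):R a6@(1,5):P a8@(1,0):P a9@(2,0):R
t=4: a0@(1,5):P a1@(2,1):P a2@(2,1):P a4@(2,5):P a5@(3,0):R a6@(2,5):P a8@(2,0):P a9@(3,0):R
t=5: a0@(2,5):P a1@(3,1):P a2@(3,1):P a4@(3,5):P a5@(0,0):R a6@(3,5):P a8@(3,0):P a9@(0,0):R
t=6: a0@(3,5):P a1@(0,1):P a2@(0,1):P a4@(0,5):P a5@(1,0):R a6@(0,5):P a8@(0,0):P a9@(1,0):R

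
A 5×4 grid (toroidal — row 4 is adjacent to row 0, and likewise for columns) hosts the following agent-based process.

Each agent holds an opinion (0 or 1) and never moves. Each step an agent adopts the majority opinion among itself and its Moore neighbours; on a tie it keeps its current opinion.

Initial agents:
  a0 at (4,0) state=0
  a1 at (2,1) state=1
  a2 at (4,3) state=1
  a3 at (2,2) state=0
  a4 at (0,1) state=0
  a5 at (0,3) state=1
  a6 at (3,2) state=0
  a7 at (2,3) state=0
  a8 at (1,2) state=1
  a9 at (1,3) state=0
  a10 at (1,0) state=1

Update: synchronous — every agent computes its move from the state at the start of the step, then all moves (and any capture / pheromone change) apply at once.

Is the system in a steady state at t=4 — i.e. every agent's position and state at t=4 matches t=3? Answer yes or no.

t=1: a0@(4,0):0 a1@(2,1):1 a2@(4,3):1 a3@(2,2):0 a4@(0,1):0 a5@(0,3):1 a6@(3,2):0 a7@(2,3):0 a8@(1,2):0 a9@(1,3):0 a10@(1,0):1
t=2: a0@(4,0):0 a1@(2,1):0 a2@(4,3):1 a3@(2,2):0 a4@(0,1):0 a5@(0,3):1 a6@(3,2):0 a7@(2,3):0 a8@(1,2):0 a9@(1,3):0 a10@(1,0):1
t=3: a0@(4,0):0 a1@(2,1):0 a2@(4,3):1 a3@(2,2):0 a4@(0,1):0 a5@(0,3):1 a6@(3,2):0 a7@(2,3):0 a8@(1,2):0 a9@(1,3):0 a10@(1,0):0
t=4: a0@(4,0):0 a1@(2,1):0 a2@(4,3):1 a3@(2,2):0 a4@(0,1):0 a5@(0,3):0 a6@(3,2):0 a7@(2,3):0 a8@(1,2):0 a9@(1,3):0 a10@(1,0):0

no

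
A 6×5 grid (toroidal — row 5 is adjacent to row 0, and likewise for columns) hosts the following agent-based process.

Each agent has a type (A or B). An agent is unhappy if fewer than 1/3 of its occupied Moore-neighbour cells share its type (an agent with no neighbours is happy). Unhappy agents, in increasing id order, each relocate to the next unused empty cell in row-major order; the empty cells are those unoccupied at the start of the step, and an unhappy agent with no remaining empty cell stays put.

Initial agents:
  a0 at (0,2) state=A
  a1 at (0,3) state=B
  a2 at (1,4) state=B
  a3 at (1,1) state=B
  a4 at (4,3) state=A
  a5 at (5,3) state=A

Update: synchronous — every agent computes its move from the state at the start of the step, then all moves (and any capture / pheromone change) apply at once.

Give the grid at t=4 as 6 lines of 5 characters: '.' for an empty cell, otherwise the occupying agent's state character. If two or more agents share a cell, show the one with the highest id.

t=1: a0@(0,2):A a1@(0,3):B a2@(1,4):B a3@(0,0):B a4@(4,3):A a5@(5,3):A
t=2: (unchanged — steady state)

B.AB.
....B
.....
.....
...A.
...A.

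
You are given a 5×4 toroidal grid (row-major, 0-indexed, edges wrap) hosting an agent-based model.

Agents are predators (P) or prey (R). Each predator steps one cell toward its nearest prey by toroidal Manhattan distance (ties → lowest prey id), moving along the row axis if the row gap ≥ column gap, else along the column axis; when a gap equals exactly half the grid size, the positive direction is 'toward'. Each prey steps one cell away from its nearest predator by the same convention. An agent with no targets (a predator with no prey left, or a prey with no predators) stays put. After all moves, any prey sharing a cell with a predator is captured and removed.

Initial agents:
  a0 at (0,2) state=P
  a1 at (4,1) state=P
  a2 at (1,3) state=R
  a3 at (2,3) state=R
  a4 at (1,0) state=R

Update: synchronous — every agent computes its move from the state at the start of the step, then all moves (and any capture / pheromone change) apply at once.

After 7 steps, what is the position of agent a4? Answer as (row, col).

(1, 1)

t=1: a0@(1,2):P a1@(0,1):P a2@(2,3):R a3@(3,3):R a4@(1,3):R
t=2: a0@(1,3):P a1@(0,2):P a2@(3,3):R a3@(4,3):R a4@(1,0):R
t=3: a0@(1,0):P a1@(4,2):P a2@(4,3):R a3@(3,3):R a4@(1,1):R
t=4: a0@(1,1):P a1@(4,3):P a2@(4,0):R a3@(2,3):R a4@(1,2):R
t=5: a0@(1,2):P a1@(4,0):P a2@(4,1):R a3@(1,3):R a4@(1,3):R
t=6: a0@(1,3):P a1@(4,1):P a2@(4,2):R a3@(1,0):R a4@(1,0):R
t=7: a0@(1,0):P a1@(4,2):P a2@(4,3):R a3@(1,1):R a4@(1,1):R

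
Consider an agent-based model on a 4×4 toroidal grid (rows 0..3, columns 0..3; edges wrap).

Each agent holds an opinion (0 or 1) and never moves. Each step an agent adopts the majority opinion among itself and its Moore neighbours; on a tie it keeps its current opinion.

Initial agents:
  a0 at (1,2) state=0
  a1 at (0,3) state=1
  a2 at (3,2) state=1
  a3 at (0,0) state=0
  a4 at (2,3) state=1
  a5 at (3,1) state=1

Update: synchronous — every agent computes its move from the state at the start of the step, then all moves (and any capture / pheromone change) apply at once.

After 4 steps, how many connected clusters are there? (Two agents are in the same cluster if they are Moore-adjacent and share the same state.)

t=1: a0@(1,2):1 a1@(0,3):1 a2@(3,2):1 a3@(0,0):1 a4@(2,3):1 a5@(3,1):1
t=2: (unchanged — steady state)

1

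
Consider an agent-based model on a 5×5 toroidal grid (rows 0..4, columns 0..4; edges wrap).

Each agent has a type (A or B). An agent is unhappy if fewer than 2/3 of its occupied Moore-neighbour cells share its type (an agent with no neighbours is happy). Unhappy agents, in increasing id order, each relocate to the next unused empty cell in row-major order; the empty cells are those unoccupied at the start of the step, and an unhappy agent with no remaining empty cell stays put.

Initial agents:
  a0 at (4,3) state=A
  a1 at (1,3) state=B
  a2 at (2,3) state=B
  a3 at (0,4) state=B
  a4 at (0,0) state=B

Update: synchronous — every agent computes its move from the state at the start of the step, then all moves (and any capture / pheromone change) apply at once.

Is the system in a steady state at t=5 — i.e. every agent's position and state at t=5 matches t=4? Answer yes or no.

yes

t=1: a0@(0,1):A a1@(1,3):B a2@(2,3):B a3@(0,4):B a4@(0,0):B
t=2: a0@(0,2):A a1@(1,3):B a2@(2,3):B a3@(0,4):B a4@(0,3):B
t=3: a0@(0,0):A a1@(1,3):B a2@(2,3):B a3@(0,4):B a4@(0,3):B
t=4: a0@(0,1):A a1@(1,3):B a2@(2,3):B a3@(0,4):B a4@(0,3):B
t=5: (unchanged — steady state)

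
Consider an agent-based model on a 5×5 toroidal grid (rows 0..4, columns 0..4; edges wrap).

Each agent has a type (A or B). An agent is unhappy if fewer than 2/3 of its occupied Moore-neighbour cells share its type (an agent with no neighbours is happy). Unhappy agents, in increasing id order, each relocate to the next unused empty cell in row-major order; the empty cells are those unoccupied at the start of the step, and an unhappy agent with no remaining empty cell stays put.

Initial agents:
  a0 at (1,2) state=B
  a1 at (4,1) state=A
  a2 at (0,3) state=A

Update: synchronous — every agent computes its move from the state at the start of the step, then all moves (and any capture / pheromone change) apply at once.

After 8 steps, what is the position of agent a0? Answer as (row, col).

t=1: a0@(0,0):B a1@(4,1):A a2@(0,1):A
t=2: a0@(0,2):B a1@(0,3):A a2@(0,4):A
t=3: a0@(0,0):B a1@(0,1):A a2@(0,4):A
t=4: a0@(0,2):B a1@(0,3):A a2@(1,0):A
t=5: a0@(0,0):B a1@(0,1):A a2@(1,0):A
t=6: a0@(0,2):B a1@(0,3):A a2@(0,4):A
t=7: a0@(0,0):B a1@(0,1):A a2@(0,4):A
t=8: a0@(0,2):B a1@(0,3):A a2@(1,0):A

(0, 2)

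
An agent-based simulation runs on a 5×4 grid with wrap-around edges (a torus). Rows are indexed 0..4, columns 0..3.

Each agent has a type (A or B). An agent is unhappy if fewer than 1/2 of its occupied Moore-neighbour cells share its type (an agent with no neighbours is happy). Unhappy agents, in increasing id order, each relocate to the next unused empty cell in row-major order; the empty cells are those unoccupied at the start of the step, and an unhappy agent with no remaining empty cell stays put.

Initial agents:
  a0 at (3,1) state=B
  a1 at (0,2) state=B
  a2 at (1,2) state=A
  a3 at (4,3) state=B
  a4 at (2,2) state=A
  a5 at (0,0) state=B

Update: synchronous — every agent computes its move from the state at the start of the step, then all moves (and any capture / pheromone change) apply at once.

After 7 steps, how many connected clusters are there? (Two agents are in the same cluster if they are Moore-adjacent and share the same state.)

t=1: a0@(0,1):B a1@(0,2):B a2@(1,2):A a3@(4,3):B a4@(2,2):A a5@(0,0):B
t=2: a0@(0,1):B a1@(0,2):B a2@(0,3):A a3@(4,3):B a4@(2,2):A a5@(0,0):B
t=3: a0@(0,1):B a1@(0,2):B a2@(1,0):A a3@(4,3):B a4@(2,2):A a5@(0,0):B
t=4: a0@(0,1):B a1@(0,2):B a2@(0,3):A a3@(4,3):B a4@(2,2):A a5@(0,0):B
t=5: a0@(0,1):B a1@(0,2):B a2@(1,0):A a3@(4,3):B a4@(2,2):A a5@(0,0):B
t=6: a0@(0,1):B a1@(0,2):B a2@(0,3):A a3@(4,3):B a4@(2,2):A a5@(0,0):B
t=7: a0@(0,1):B a1@(0,2):B a2@(1,0):A a3@(4,3):B a4@(2,2):A a5@(0,0):B

3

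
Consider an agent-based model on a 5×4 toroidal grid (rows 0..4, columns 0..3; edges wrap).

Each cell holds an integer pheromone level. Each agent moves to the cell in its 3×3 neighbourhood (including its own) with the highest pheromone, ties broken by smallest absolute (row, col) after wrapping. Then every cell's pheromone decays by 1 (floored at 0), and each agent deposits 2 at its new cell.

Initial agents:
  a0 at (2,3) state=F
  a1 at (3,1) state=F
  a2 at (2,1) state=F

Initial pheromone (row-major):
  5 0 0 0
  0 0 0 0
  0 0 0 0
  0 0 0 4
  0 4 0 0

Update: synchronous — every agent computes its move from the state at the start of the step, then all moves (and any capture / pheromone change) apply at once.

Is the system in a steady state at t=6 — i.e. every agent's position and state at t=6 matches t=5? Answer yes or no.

yes

t=1: a0@(3,3) a1@(4,1) a2@(1,0) | pheromone: 4 0 0 0 / 2 0 0 0 / 0 0 0 0 / 0 0 0 5 / 0 5 0 0
t=2: a0@(3,3) a1@(4,1) a2@(0,0) | pheromone: 5 0 0 0 / 1 0 0 0 / 0 0 0 0 / 0 0 0 6 / 0 6 0 0
t=3: a0@(3,3) a1@(4,1) a2@(4,1) | pheromone: 4 0 0 0 / 0 0 0 0 / 0 0 0 0 / 0 0 0 7 / 0 9 0 0
t=4: a0@(3,3) a1@(4,1) a2@(4,1) | pheromone: 3 0 0 0 / 0 0 0 0 / 0 0 0 0 / 0 0 0 8 / 0 12 0 0
t=5: a0@(3,3) a1@(4,1) a2@(4,1) | pheromone: 2 0 0 0 / 0 0 0 0 / 0 0 0 0 / 0 0 0 9 / 0 15 0 0
t=6: a0@(3,3) a1@(4,1) a2@(4,1) | pheromone: 1 0 0 0 / 0 0 0 0 / 0 0 0 0 / 0 0 0 10 / 0 18 0 0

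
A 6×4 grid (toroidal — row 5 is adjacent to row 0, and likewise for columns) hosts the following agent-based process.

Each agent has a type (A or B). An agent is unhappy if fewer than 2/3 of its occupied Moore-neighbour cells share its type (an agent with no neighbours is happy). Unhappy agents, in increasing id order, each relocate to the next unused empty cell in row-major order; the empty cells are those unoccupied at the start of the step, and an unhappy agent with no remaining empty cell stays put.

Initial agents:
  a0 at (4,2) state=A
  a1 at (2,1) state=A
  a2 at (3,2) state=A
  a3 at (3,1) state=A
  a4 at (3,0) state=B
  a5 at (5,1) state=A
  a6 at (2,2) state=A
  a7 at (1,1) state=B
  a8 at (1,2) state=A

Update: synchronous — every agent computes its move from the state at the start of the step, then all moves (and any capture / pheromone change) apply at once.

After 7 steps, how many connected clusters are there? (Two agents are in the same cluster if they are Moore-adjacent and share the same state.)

2

t=1: a0@(4,2):A a1@(2,1):A a2@(3,2):A a3@(3,1):A a4@(0,0):B a5@(5,1):A a6@(2,2):A a7@(0,1):B a8@(1,2):A
t=2: a0@(4,2):A a1@(2,1):A a2@(3,2):A a3@(3,1):A a4@(0,2):B a5@(0,3):A a6@(2,2):A a7@(1,0):B a8@(1,2):A
t=3: a0@(4,2):A a1@(2,1):A a2@(3,2):A a3@(3,1):A a4@(0,0):B a5@(0,1):A a6@(2,2):A a7@(1,1):B a8@(1,2):A
t=4: a0@(4,2):A a1@(2,1):A a2@(3,2):A a3@(3,1):A a4@(0,2):B a5@(0,3):A a6@(2,2):A a7@(1,0):B a8@(1,2):A
t=5: a0@(4,2):A a1@(2,1):A a2@(3,2):A a3@(3,1):A a4@(0,0):B a5@(0,1):A a6@(2,2):A a7@(1,1):B a8@(1,2):A
t=6: a0@(4,2):A a1@(2,1):A a2@(3,2):A a3@(3,1):A a4@(0,2):B a5@(0,3):A a6@(2,2):A a7@(1,0):B a8@(1,2):A
t=7: a0@(4,2):A a1@(2,1):A a2@(3,2):A a3@(3,1):A a4@(0,0):B a5@(0,1):A a6@(2,2):A a7@(1,1):B a8@(1,2):A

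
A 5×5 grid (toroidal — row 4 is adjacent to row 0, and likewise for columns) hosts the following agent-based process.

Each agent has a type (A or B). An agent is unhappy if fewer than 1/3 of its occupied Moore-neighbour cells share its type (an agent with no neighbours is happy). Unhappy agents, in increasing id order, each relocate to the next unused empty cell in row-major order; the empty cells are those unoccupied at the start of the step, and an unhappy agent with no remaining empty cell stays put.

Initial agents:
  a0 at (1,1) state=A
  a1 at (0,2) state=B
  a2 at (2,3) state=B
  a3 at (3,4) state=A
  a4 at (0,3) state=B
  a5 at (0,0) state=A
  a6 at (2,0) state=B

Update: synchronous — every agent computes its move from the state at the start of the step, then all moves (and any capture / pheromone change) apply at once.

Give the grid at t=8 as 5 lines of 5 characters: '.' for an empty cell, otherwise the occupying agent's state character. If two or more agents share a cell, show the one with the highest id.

t=1: a0@(1,1):A a1@(0,2):B a2@(0,1):B a3@(0,4):A a4@(0,3):B a5@(0,0):A a6@(1,0):B
t=2: a0@(1,2):A a1@(0,2):B a2@(0,1):B a3@(0,4):A a4@(0,3):B a5@(0,0):A a6@(1,3):B
t=3: a0@(1,0):A a1@(0,2):B a2@(0,1):B a3@(0,4):A a4@(0,3):B a5@(0,0):A a6@(1,3):B
t=4: (unchanged — steady state)

ABBBA
A..B.
.....
.....
.....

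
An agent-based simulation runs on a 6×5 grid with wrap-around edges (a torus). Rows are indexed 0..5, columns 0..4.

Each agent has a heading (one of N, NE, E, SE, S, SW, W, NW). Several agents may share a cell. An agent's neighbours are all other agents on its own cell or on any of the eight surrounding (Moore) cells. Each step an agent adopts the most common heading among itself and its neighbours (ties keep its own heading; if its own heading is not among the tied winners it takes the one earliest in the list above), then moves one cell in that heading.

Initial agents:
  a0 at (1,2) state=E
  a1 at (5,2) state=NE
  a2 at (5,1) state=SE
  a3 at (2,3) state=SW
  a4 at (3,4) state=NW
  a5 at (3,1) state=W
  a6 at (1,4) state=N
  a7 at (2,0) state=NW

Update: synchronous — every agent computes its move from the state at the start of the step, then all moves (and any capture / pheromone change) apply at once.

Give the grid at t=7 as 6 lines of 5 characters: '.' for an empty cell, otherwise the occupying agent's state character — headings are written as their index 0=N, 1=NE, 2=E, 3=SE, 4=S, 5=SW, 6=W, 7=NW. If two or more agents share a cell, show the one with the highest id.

.7...
.7777
..77.
.....
....1
.....

t=1: a0@(1,3):E a1@(4,3):NE a2@(0,2):SE a3@(3,2):SW a4@(2,3):NW a5@(3,0):W a6@(0,4):N a7@(1,4):NW
t=2: a0@(0,2):NW a1@(3,4):NE a2@(1,3):SE a3@(4,1):SW a4@(1,2):NW a5@(3,4):W a6@(5,4):N a7@(0,3):NW
t=3: a0@(5,1):NW a1@(2,0):NE a2@(0,2):NW a3@(5,0):SW a4@(0,1):NW a5@(3,3):W a6@(4,4):N a7@(5,2):NW
t=4: a0@(4,0):NW a1@(1,1):NE a2@(5,1):NW a3@(4,4):NW a4@(5,0):NW a5@(3,2):W a6@(3,4):N a7@(4,1):NW
t=5: a0@(3,4):NW a1@(0,2):NE a2@(4,0):NW a3@(3,3):NW a4@(4,4):NW a5@(3,1):W a6@(2,3):NW a7@(3,0):NW
t=6: a0@(2,3):NW a1@(5,3):NE a2@(3,4):NW a3@(2,2):NW a4@(3,3):NW a5@(2,0):NW a6@(1,2):NW a7@(2,4):NW
t=7: a0@(1,2):NW a1@(4,4):NE a2@(2,3):NW a3@(1,1):NW a4@(2,2):NW a5@(1,4):NW a6@(0,1):NW a7@(1,3):NW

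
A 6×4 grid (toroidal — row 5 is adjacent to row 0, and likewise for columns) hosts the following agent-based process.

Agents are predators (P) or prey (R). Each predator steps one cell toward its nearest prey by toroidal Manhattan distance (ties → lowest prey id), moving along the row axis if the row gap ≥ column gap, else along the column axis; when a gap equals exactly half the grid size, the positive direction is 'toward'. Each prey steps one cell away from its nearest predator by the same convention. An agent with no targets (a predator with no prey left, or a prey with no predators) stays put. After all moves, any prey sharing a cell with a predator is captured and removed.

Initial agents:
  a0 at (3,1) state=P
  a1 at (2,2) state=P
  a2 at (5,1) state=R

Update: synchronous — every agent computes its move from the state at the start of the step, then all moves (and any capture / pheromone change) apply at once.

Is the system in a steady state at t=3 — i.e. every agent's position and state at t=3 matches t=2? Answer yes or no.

t=1: a0@(4,1):P a1@(3,2):P a2@(0,1):R
t=2: a0@(5,1):P a1@(4,2):P a2@(1,1):R
t=3: a0@(0,1):P a1@(5,2):P a2@(2,1):R

no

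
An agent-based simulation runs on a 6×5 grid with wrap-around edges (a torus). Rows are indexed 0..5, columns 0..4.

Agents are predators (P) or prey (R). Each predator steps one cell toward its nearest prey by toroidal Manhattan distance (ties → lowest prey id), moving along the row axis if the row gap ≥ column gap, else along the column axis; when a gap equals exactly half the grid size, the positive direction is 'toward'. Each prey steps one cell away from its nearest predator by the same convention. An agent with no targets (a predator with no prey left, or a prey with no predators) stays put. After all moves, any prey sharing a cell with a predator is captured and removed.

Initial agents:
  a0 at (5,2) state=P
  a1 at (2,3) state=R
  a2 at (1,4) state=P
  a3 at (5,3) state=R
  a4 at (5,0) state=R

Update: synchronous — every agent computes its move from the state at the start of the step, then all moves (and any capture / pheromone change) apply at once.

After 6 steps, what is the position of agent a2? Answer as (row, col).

(5, 4)

t=1: a0@(5,3):P a1@(3,3):R a2@(2,4):P a3@(5,4):R a4@(5,4):R
t=2: a0@(5,4):P a1@(2,3):R a2@(3,4):P a3@(5,0):R a4@(5,0):R
t=3: a0@(5,0):P a1@(1,3):R a2@(2,4):P a3@(5,1):R a4@(5,1):R
t=4: a0@(5,1):P a1@(0,3):R a2@(1,4):P a3@(5,2):R a4@(5,2):R
t=5: a0@(5,2):P a1@(5,3):R a2@(0,4):P a3@(5,3):R a4@(5,3):R
t=6: a0@(5,3):P a2@(5,4):P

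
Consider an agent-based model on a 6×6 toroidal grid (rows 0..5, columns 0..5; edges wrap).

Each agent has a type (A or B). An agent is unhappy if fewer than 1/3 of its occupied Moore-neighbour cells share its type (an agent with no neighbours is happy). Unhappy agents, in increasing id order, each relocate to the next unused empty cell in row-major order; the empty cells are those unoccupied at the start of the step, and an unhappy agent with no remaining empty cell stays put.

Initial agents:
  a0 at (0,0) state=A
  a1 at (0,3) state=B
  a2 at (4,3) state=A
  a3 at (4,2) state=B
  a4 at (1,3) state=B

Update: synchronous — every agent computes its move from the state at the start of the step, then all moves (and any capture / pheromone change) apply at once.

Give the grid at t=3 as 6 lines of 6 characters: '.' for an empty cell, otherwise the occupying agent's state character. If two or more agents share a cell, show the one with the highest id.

AABB..
...B..
......
......
......
......

t=1: a0@(0,0):A a1@(0,3):B a2@(0,1):A a3@(0,2):B a4@(1,3):B
t=2: (unchanged — steady state)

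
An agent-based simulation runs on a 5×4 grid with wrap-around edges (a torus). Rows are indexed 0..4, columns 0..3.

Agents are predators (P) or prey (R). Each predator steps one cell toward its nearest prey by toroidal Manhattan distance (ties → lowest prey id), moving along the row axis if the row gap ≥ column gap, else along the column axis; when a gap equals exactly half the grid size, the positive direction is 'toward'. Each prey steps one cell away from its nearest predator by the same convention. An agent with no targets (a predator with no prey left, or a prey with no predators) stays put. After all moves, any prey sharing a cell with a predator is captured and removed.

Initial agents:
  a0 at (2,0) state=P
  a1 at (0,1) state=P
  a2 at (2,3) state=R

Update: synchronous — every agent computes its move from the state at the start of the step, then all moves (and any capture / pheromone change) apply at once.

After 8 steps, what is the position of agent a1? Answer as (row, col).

t=1: a0@(2,3):P a1@(1,1):P a2@(2,2):R
t=2: a0@(2,2):P a1@(2,1):P
t=3: (unchanged — steady state)

(2, 1)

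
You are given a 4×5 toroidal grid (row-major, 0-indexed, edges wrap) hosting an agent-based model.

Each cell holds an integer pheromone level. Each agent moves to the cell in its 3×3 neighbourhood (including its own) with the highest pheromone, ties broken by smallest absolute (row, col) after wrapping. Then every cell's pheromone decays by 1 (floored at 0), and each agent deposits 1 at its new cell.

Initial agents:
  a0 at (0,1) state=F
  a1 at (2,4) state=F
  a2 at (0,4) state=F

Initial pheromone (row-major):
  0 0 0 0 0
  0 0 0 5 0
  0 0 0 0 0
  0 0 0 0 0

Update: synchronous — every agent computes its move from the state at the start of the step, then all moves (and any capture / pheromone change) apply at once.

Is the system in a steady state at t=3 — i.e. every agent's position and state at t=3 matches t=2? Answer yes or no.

t=1: a0@(0,0) a1@(1,3) a2@(1,3) | pheromone: 1 0 0 0 0 / 0 0 0 6 0 / 0 0 0 0 0 / 0 0 0 0 0
t=2: a0@(0,0) a1@(1,3) a2@(1,3) | pheromone: 1 0 0 0 0 / 0 0 0 7 0 / 0 0 0 0 0 / 0 0 0 0 0
t=3: a0@(0,0) a1@(1,3) a2@(1,3) | pheromone: 1 0 0 0 0 / 0 0 0 8 0 / 0 0 0 0 0 / 0 0 0 0 0

yes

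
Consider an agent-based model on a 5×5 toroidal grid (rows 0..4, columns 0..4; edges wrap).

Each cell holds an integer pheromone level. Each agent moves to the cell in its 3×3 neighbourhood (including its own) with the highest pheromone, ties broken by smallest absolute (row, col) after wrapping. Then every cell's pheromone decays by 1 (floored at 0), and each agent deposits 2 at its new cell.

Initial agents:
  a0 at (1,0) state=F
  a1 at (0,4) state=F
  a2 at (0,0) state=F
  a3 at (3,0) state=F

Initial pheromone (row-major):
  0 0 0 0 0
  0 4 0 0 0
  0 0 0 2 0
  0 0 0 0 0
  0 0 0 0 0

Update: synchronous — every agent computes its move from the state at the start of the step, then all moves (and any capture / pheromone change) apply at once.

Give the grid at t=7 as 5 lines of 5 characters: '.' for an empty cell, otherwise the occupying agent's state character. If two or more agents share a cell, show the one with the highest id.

t=1: a0@(1,1) a1@(0,0) a2@(1,1) a3@(2,0) | pheromone: 2 0 0 0 0 / 0 7 0 0 0 / 2 0 0 1 0 / 0 0 0 0 0 / 0 0 0 0 0
t=2: a0@(1,1) a1@(1,1) a2@(1,1) a3@(1,1) | pheromone: 1 0 0 0 0 / 0 14 0 0 0 / 1 0 0 0 0 / 0 0 0 0 0 / 0 0 0 0 0
t=3: a0@(1,1) a1@(1,1) a2@(1,1) a3@(1,1) | pheromone: 0 0 0 0 0 / 0 21 0 0 0 / 0 0 0 0 0 / 0 0 0 0 0 / 0 0 0 0 0
t=4: a0@(1,1) a1@(1,1) a2@(1,1) a3@(1,1) | pheromone: 0 0 0 0 0 / 0 28 0 0 0 / 0 0 0 0 0 / 0 0 0 0 0 / 0 0 0 0 0
t=5: a0@(1,1) a1@(1,1) a2@(1,1) a3@(1,1) | pheromone: 0 0 0 0 0 / 0 35 0 0 0 / 0 0 0 0 0 / 0 0 0 0 0 / 0 0 0 0 0
t=6: a0@(1,1) a1@(1,1) a2@(1,1) a3@(1,1) | pheromone: 0 0 0 0 0 / 0 42 0 0 0 / 0 0 0 0 0 / 0 0 0 0 0 / 0 0 0 0 0
t=7: a0@(1,1) a1@(1,1) a2@(1,1) a3@(1,1) | pheromone: 0 0 0 0 0 / 0 49 0 0 0 / 0 0 0 0 0 / 0 0 0 0 0 / 0 0 0 0 0

.....
.F...
.....
.....
.....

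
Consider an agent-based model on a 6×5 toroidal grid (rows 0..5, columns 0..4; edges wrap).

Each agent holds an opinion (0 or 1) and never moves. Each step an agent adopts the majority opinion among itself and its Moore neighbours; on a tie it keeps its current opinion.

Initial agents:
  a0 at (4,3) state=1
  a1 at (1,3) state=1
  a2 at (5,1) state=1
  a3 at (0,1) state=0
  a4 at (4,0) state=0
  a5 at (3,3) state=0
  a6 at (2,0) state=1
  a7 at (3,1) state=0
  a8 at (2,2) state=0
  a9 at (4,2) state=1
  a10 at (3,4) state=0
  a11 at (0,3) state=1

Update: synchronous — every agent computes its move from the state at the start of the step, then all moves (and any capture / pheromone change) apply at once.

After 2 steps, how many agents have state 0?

t=1: a0@(4,3):1 a1@(1,3):1 a2@(5,1):1 a3@(0,1):0 a4@(4,0):0 a5@(3,3):0 a6@(2,0):0 a7@(3,1):0 a8@(2,2):0 a9@(4,2):1 a10@(3,4):0 a11@(0,3):1
t=2: (unchanged — steady state)

7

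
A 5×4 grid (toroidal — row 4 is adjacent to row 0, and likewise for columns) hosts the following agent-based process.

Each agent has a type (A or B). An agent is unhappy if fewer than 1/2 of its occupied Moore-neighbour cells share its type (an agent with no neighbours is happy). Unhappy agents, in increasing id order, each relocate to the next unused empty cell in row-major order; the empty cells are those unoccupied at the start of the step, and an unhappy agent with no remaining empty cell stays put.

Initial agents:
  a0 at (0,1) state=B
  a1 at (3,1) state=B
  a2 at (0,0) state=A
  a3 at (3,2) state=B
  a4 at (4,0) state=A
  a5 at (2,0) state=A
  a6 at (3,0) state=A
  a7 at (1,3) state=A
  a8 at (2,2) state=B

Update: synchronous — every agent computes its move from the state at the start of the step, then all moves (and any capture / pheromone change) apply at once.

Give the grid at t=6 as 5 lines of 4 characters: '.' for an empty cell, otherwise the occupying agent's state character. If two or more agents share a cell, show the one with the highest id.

ABB.
A...
A.B.
A.B.
A...

t=1: a0@(0,2):B a1@(0,3):B a2@(0,0):A a3@(3,2):B a4@(4,0):A a5@(2,0):A a6@(3,0):A a7@(1,3):A a8@(2,2):B
t=2: a0@(0,2):B a1@(0,1):B a2@(0,0):A a3@(3,2):B a4@(4,0):A a5@(2,0):A a6@(3,0):A a7@(1,0):A a8@(2,2):B
t=3: a0@(0,2):B a1@(0,3):B a2@(0,0):A a3@(3,2):B a4@(4,0):A a5@(2,0):A a6@(3,0):A a7@(1,0):A a8@(2,2):B
t=4: a0@(0,2):B a1@(0,1):B a2@(0,0):A a3@(3,2):B a4@(4,0):A a5@(2,0):A a6@(3,0):A a7@(1,0):A a8@(2,2):B
t=5: a0@(0,2):B a1@(0,3):B a2@(0,0):A a3@(3,2):B a4@(4,0):A a5@(2,0):A a6@(3,0):A a7@(1,0):A a8@(2,2):B
t=6: a0@(0,2):B a1@(0,1):B a2@(0,0):A a3@(3,2):B a4@(4,0):A a5@(2,0):A a6@(3,0):A a7@(1,0):A a8@(2,2):B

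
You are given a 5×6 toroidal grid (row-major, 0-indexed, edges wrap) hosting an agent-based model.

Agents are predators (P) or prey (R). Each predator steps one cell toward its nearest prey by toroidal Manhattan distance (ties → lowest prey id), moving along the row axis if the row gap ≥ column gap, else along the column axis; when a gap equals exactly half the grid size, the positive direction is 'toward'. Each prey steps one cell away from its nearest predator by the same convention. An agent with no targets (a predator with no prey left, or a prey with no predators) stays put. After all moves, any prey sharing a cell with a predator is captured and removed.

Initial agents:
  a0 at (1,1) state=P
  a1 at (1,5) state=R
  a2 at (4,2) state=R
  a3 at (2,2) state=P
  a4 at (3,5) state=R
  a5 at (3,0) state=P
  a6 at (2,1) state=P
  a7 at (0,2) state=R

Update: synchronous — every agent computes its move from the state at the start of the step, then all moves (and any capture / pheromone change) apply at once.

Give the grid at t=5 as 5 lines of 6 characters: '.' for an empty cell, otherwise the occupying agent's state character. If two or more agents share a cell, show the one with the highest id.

t=1: a0@(1,0):P a1@(1,4):R a2@(0,2):R a3@(3,2):P a4@(3,4):R a5@(3,5):P a6@(2,0):P a7@(4,2):R
t=2: a0@(1,5):P a1@(1,3):R a2@(1,2):R a3@(4,2):P a4@(3,3):R a5@(3,4):P a6@(2,5):P a7@(0,2):R
t=3: a0@(1,4):P a1@(1,2):R a2@(2,2):R a3@(0,2):P a4@(3,2):R a5@(3,3):P a6@(2,4):P a7@(1,2):R
t=4: a0@(1,3):P a1@(2,2):R a3@(1,2):P a4@(3,1):R a5@(3,2):P a6@(2,3):P a7@(2,2):R
t=5: a0@(2,3):P a1@(3,2):R a3@(2,2):P a4@(3,0):R a5@(2,2):P a6@(2,2):P a7@(3,2):R

......
......
..PP..
R.R...
......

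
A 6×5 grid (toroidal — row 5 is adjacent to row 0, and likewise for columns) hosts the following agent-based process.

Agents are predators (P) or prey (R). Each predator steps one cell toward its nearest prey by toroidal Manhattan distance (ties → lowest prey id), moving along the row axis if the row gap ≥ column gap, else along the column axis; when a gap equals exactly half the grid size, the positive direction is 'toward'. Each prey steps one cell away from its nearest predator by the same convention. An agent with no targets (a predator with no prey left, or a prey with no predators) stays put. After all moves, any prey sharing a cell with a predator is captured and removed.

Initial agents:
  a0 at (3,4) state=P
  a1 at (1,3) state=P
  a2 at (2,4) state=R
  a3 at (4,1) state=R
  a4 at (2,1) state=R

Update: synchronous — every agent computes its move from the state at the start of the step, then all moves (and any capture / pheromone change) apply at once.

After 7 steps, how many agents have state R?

t=1: a0@(2,4):P a1@(2,3):P a2@(1,4):R a3@(4,2):R a4@(2,2):R
t=2: a0@(1,4):P a1@(2,2):P a2@(0,4):R a3@(5,2):R a4@(2,1):R
t=3: a0@(0,4):P a1@(2,1):P a2@(5,4):R a3@(4,2):R a4@(2,0):R
t=4: a0@(5,4):P a1@(2,0):P a2@(4,4):R a3@(5,2):R a4@(2,4):R
t=5: a0@(4,4):P a1@(2,4):P a2@(3,4):R a3@(5,1):R a4@(2,3):R
t=6: a0@(3,4):P a1@(3,4):P a2@(2,4):R a3@(5,2):R a4@(2,2):R
t=7: a0@(2,4):P a1@(2,4):P a2@(1,4):R a3@(0,2):R a4@(2,1):R

3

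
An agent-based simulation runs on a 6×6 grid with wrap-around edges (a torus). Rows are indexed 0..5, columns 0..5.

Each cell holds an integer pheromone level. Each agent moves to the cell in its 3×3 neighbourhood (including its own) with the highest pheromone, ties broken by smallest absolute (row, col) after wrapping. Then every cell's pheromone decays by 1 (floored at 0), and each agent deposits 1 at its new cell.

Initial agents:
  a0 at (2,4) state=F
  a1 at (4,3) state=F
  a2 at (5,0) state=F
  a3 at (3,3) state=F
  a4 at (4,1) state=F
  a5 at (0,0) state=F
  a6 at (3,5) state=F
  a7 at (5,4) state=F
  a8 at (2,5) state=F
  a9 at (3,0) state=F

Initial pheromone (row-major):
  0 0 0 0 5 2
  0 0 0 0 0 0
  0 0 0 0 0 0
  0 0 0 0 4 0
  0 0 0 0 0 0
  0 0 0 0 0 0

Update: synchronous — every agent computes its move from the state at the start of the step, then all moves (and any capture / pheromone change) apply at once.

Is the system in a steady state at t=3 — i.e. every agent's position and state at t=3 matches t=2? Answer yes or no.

t=1: a0@(3,4) a1@(3,4) a2@(0,5) a3@(3,4) a4@(3,0) a5@(0,5) a6@(3,4) a7@(0,4) a8@(3,4) a9@(2,0) | pheromone: 0 0 0 0 5 3 / 0 0 0 0 0 0 / 1 0 0 0 0 0 / 1 0 0 0 8 0 / 0 0 0 0 0 0 / 0 0 0 0 0 0
t=2: a0@(3,4) a1@(3,4) a2@(0,4) a3@(3,4) a4@(2,0) a5@(0,4) a6@(3,4) a7@(0,4) a8@(3,4) a9@(2,0) | pheromone: 0 0 0 0 7 2 / 0 0 0 0 0 0 / 2 0 0 0 0 0 / 0 0 0 0 12 0 / 0 0 0 0 0 0 / 0 0 0 0 0 0
t=3: a0@(3,4) a1@(3,4) a2@(0,4) a3@(3,4) a4@(2,0) a5@(0,4) a6@(3,4) a7@(0,4) a8@(3,4) a9@(2,0) | pheromone: 0 0 0 0 9 1 / 0 0 0 0 0 0 / 3 0 0 0 0 0 / 0 0 0 0 16 0 / 0 0 0 0 0 0 / 0 0 0 0 0 0

yes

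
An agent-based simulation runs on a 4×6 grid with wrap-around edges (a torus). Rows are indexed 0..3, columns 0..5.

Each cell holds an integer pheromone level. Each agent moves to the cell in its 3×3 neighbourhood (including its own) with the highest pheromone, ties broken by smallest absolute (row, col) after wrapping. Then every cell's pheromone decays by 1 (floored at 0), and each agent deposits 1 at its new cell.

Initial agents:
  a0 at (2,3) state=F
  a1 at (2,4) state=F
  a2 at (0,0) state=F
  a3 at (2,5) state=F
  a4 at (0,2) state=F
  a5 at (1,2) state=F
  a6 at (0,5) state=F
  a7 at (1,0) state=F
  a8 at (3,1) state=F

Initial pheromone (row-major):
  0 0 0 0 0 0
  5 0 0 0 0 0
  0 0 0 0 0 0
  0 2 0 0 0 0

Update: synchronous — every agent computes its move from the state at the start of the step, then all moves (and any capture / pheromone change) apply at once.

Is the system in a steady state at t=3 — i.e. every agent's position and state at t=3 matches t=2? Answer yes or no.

t=1: a0@(1,2) a1@(1,3) a2@(1,0) a3@(1,0) a4@(3,1) a5@(0,1) a6@(1,0) a7@(1,0) a8@(3,1) | pheromone: 0 1 0 0 0 0 / 8 0 1 1 0 0 / 0 0 0 0 0 0 / 0 3 0 0 0 0
t=2: a0@(0,1) a1@(1,2) a2@(1,0) a3@(1,0) a4@(3,1) a5@(1,0) a6@(1,0) a7@(1,0) a8@(3,1) | pheromone: 0 1 0 0 0 0 / 12 0 1 0 0 0 / 0 0 0 0 0 0 / 0 4 0 0 0 0
t=3: a0@(1,0) a1@(0,1) a2@(1,0) a3@(1,0) a4@(3,1) a5@(1,0) a6@(1,0) a7@(1,0) a8@(3,1) | pheromone: 0 1 0 0 0 0 / 17 0 0 0 0 0 / 0 0 0 0 0 0 / 0 5 0 0 0 0

no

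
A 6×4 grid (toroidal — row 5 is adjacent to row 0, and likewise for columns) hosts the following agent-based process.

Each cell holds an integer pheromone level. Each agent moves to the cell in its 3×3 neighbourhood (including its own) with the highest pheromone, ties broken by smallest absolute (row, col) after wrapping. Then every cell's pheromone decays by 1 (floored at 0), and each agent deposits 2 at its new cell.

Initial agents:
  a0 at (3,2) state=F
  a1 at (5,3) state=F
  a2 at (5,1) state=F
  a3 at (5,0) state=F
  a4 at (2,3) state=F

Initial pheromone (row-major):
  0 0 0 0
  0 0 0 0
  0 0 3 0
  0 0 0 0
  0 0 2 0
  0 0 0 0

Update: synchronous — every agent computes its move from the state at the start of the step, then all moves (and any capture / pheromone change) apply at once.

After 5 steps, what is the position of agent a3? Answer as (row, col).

(0, 0)

t=1: a0@(2,2) a1@(4,2) a2@(4,2) a3@(0,0) a4@(2,2) | pheromone: 2 0 0 0 / 0 0 0 0 / 0 0 6 0 / 0 0 0 0 / 0 0 5 0 / 0 0 0 0
t=2: a0@(2,2) a1@(4,2) a2@(4,2) a3@(0,0) a4@(2,2) | pheromone: 3 0 0 0 / 0 0 0 0 / 0 0 9 0 / 0 0 0 0 / 0 0 8 0 / 0 0 0 0
t=3: a0@(2,2) a1@(4,2) a2@(4,2) a3@(0,0) a4@(2,2) | pheromone: 4 0 0 0 / 0 0 0 0 / 0 0 12 0 / 0 0 0 0 / 0 0 11 0 / 0 0 0 0
t=4: a0@(2,2) a1@(4,2) a2@(4,2) a3@(0,0) a4@(2,2) | pheromone: 5 0 0 0 / 0 0 0 0 / 0 0 15 0 / 0 0 0 0 / 0 0 14 0 / 0 0 0 0
t=5: a0@(2,2) a1@(4,2) a2@(4,2) a3@(0,0) a4@(2,2) | pheromone: 6 0 0 0 / 0 0 0 0 / 0 0 18 0 / 0 0 0 0 / 0 0 17 0 / 0 0 0 0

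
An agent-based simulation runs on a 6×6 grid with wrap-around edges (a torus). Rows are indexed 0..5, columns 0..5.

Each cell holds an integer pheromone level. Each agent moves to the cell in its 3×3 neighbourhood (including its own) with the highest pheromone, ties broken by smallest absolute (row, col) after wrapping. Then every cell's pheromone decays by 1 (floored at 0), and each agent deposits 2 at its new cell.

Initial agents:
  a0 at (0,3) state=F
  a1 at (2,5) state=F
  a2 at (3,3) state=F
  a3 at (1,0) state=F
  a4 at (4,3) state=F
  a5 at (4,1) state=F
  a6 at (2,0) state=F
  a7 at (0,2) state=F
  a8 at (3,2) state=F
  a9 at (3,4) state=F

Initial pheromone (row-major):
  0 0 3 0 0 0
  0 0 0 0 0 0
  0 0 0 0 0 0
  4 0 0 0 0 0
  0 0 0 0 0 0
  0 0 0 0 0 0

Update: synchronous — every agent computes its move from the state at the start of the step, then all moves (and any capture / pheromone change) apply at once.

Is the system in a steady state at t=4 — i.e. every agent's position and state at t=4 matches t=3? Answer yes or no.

no

t=1: a0@(0,2) a1@(3,0) a2@(2,2) a3@(0,0) a4@(3,2) a5@(3,0) a6@(3,0) a7@(0,2) a8@(2,1) a9@(2,3) | pheromone: 2 0 6 0 0 0 / 0 0 0 0 0 0 / 0 2 2 2 0 0 / 9 0 2 0 0 0 / 0 0 0 0 0 0 / 0 0 0 0 0 0
t=2: a0@(0,2) a1@(3,0) a2@(2,1) a3@(0,0) a4@(2,1) a5@(3,0) a6@(3,0) a7@(0,2) a8@(3,0) a9@(2,2) | pheromone: 3 0 9 0 0 0 / 0 0 0 0 0 0 / 0 5 3 1 0 0 / 16 0 1 0 0 0 / 0 0 0 0 0 0 / 0 0 0 0 0 0
t=3: a0@(0,2) a1@(3,0) a2@(3,0) a3@(0,0) a4@(3,0) a5@(3,0) a6@(3,0) a7@(0,2) a8@(3,0) a9@(2,1) | pheromone: 4 0 12 0 0 0 / 0 0 0 0 0 0 / 0 6 2 0 0 0 / 27 0 0 0 0 0 / 0 0 0 0 0 0 / 0 0 0 0 0 0
t=4: a0@(0,2) a1@(3,0) a2@(3,0) a3@(0,0) a4@(3,0) a5@(3,0) a6@(3,0) a7@(0,2) a8@(3,0) a9@(3,0) | pheromone: 5 0 15 0 0 0 / 0 0 0 0 0 0 / 0 5 1 0 0 0 / 40 0 0 0 0 0 / 0 0 0 0 0 0 / 0 0 0 0 0 0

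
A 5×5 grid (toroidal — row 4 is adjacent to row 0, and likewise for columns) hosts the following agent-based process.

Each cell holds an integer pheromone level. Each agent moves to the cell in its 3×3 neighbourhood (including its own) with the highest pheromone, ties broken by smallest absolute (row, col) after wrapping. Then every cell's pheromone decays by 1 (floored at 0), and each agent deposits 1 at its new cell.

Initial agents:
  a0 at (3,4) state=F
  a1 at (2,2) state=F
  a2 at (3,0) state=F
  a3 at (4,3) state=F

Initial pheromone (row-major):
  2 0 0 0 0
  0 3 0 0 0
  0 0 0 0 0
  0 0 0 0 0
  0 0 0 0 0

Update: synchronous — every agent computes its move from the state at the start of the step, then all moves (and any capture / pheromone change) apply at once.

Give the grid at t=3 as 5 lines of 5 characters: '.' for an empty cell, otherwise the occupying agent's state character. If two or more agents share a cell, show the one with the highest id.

.....
.F...
.....
.....
.....

t=1: a0@(2,0) a1@(1,1) a2@(2,0) a3@(0,2) | pheromone: 1 0 1 0 0 / 0 3 0 0 0 / 2 0 0 0 0 / 0 0 0 0 0 / 0 0 0 0 0
t=2: a0@(1,1) a1@(1,1) a2@(1,1) a3@(1,1) | pheromone: 0 0 0 0 0 / 0 6 0 0 0 / 1 0 0 0 0 / 0 0 0 0 0 / 0 0 0 0 0
t=3: a0@(1,1) a1@(1,1) a2@(1,1) a3@(1,1) | pheromone: 0 0 0 0 0 / 0 9 0 0 0 / 0 0 0 0 0 / 0 0 0 0 0 / 0 0 0 0 0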